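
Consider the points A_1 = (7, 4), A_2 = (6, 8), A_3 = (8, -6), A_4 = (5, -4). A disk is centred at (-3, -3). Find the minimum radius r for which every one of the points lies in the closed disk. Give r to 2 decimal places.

14.21

The required radius is the distance from (-3, -3) to the farthest point.
Squared distances: 149, 202, 130, 65.
Maximum is 202, attained at A_2.
r = √202 ≈ 14.21.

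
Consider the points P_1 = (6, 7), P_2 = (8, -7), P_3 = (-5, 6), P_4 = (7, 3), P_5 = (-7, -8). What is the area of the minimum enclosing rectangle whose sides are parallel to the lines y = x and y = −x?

In coordinates u = x + y, v = x − y the rectangle is axis-aligned; the map (x,y)→(u,v) scales areas by 2.
u-values: 13, 1, 1, 10, -15; range = 13 − (-15) = 28.
v-values: -1, 15, -11, 4, 1; range = 15 − (-11) = 26.
Area = (28 × 26) / 2 = 364.

364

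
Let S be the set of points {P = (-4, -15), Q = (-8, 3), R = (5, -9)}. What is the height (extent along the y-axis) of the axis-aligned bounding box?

max y = 3, min y = -15, so height = 18.

18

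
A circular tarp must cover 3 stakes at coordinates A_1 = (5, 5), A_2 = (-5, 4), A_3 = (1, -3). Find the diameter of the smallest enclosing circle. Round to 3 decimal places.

Side lengths²: A_1A_2² = 101, A_1A_3² = 80, A_2A_3² = 85.
Since A_1A_2² = 101 < 85 + 80 = 165, the triangle is acute, so the smallest enclosing circle is the circumcircle.
Circumcentre = (4/19, 91/38), r² = 42925/1444.
Diameter = 2r = 2√(42925/1444) ≈ 10.904.

10.904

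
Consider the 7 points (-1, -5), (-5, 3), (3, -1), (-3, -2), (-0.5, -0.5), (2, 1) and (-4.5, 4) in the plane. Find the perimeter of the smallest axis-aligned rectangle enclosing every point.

34

Width = max x − min x = 3 − (-5) = 8.
Height = max y − min y = 4 − (-5) = 9.
Perimeter = 2(8 + 9) = 34.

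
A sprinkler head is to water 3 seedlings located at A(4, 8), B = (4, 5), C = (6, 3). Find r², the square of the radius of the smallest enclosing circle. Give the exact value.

7.25

Side lengths²: AB² = 9, AC² = 29, BC² = 8.
Since AC² = 29 ≥ 9 + 8 = 17, the angle opposite AC is not acute, so the smallest enclosing circle has AC as diameter.
Centre = midpoint of AC = (5, 5.5), r² = 29/4 = 7.25.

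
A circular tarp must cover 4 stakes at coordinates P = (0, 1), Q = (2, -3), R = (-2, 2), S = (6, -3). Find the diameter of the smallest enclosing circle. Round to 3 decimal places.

9.434

A smallest enclosing disk is always determined by at most three of the input points on its boundary.
The farthest pair is R–S with squared distance 89. The circle on this segment as diameter has centre (2, -0.5) and r² = 89/4 = 22.25.
Check P: distance² to centre = 6.25 ≤ 22.25, so it lies inside.
All remaining points lie in this disk, and no smaller disk contains both endpoints, so this is the minimum enclosing circle.
Diameter = 2r = 2√(22.25) ≈ 9.434.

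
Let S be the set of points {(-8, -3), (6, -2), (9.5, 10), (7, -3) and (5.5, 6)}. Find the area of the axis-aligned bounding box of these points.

227.5

x ranges over [-8, 9.5], width 17.5.
y ranges over [-3, 10], height 13.
Area = 17.5 × 13 = 227.5.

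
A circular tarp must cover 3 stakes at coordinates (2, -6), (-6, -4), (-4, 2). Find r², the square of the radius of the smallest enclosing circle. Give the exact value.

4250/169

Call the three points A, B, C in the order given.
Side lengths²: AB² = 68, AC² = 100, BC² = 40.
Since AC² = 100 < 68 + 40 = 108, the triangle is acute, so the smallest enclosing circle is the circumcircle.
Circumcentre = (-17/13, -29/13), r² = 4250/169.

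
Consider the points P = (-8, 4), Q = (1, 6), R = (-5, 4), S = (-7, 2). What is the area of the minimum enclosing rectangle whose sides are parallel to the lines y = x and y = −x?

42

In coordinates u = x + y, v = x − y the rectangle is axis-aligned; the map (x,y)→(u,v) scales areas by 2.
u-values: -4, 7, -1, -5; range = 7 − (-5) = 12.
v-values: -12, -5, -9, -9; range = -5 − (-12) = 7.
Area = (12 × 7) / 2 = 42.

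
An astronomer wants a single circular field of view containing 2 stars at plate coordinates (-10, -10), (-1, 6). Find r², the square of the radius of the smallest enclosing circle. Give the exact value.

84.25

The smallest circle enclosing two points has them as diameter endpoints.
Centre = midpoint = (-5.5, -2); r² = |(-10, -10)−(-1, 6)|²/4 = 337/4 = 84.25.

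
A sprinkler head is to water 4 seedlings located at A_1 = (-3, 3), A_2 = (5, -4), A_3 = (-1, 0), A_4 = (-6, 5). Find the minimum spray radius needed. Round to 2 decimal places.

7.11

The farthest pair is A_2–A_4 with squared distance 202. The circle on this segment as diameter has centre (-0.5, 0.5) and r² = 202/4 = 50.5.
Check A_1: distance² to centre = 12.5 ≤ 50.5, so it lies inside.
All remaining points lie in this disk, and no smaller disk contains both endpoints, so this is the minimum enclosing circle.
r = √(50.5) ≈ 7.11.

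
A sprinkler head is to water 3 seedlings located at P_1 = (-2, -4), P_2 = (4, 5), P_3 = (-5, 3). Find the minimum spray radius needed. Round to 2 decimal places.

5.50

Side lengths²: P_1P_2² = 117, P_1P_3² = 58, P_2P_3² = 85.
Since P_1P_2² = 117 < 85 + 58 = 143, the triangle is acute, so the smallest enclosing circle is the circumcircle.
Circumcentre = (7/46, 49/46), r² = 32045/1058.
r = √(32045/1058) ≈ 5.50.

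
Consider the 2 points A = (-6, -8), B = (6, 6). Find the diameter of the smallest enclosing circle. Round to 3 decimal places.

The smallest circle enclosing two points has them as diameter endpoints.
Centre = midpoint = (0, -1); r² = |AB|²/4 = 340/4 = 85.
Diameter = 2r = 2√85 ≈ 18.439.

18.439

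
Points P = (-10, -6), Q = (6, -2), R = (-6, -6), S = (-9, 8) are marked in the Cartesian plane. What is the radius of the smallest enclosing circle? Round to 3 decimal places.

A smallest enclosing disk is always determined by at most three of the input points on its boundary.
The minimum enclosing circle is determined by three boundary points: P, Q, S.
Their circumcentre is (-69/22, 6/11) with r² = 43537/484.
The farthest remaining point R is at distance² 24705/484 ≤ 43537/484.
r = √(43537/484) ≈ 9.484.

9.484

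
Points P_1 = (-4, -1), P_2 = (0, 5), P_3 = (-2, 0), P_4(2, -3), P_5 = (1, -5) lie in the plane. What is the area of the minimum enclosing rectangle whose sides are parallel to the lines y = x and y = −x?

In coordinates u = x + y, v = x − y the rectangle is axis-aligned; the map (x,y)→(u,v) scales areas by 2.
u-values: -5, 5, -2, -1, -4; range = 5 − (-5) = 10.
v-values: -3, -5, -2, 5, 6; range = 6 − (-5) = 11.
Area = (10 × 11) / 2 = 55.

55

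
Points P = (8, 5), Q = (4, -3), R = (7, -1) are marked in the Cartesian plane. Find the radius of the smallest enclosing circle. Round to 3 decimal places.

4.472

Side lengths²: PQ² = 80, PR² = 37, QR² = 13.
Since PQ² = 80 ≥ 37 + 13 = 50, the angle opposite PQ is not acute, so the smallest enclosing circle has PQ as diameter.
Centre = midpoint of PQ = (6, 1), r² = 80/4 = 20.
r = √20 ≈ 4.472.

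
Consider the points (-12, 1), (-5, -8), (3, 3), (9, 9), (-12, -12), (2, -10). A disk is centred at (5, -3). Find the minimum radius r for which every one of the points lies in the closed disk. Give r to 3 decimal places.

The required radius is the distance from (5, -3) to the farthest point.
Squared distances: 305, 125, 40, 160, 370, 58.
Maximum is 370, attained at (-12, -12).
r = √370 ≈ 19.235.

19.235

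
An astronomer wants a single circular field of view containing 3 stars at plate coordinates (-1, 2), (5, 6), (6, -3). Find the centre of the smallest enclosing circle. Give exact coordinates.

(110/29, 38/29)

Call the three points A, B, C in the order given.
Side lengths²: AB² = 52, AC² = 74, BC² = 82.
Since BC² = 82 < 74 + 52 = 126, the triangle is acute, so the smallest enclosing circle is the circumcircle.
Circumcentre = (110/29, 38/29), r² = 19721/841.
Centre = (110/29, 38/29).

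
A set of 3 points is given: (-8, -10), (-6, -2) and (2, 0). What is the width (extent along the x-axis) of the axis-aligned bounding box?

10

max x = 2, min x = -8, so width = 10.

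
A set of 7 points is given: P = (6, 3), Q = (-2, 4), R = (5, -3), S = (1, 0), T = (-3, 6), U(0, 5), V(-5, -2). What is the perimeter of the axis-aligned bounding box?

40

Width = max x − min x = 6 − (-5) = 11.
Height = max y − min y = 6 − (-3) = 9.
Perimeter = 2(11 + 9) = 40.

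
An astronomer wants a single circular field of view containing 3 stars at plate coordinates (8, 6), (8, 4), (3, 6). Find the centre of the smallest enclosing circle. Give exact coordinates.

Call the three points A, B, C in the order given.
Side lengths²: AB² = 4, AC² = 25, BC² = 29.
Since BC² = 29 ≥ 25 + 4 = 29, the angle opposite BC is not acute, so the smallest enclosing circle has BC as diameter.
Centre = midpoint of BC = (5.5, 5), r² = 29/4 = 7.25.
Centre = (5.5, 5).

(5.5, 5)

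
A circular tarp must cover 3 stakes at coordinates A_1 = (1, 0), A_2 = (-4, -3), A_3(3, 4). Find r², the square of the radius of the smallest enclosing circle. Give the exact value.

Side lengths²: A_1A_2² = 34, A_1A_3² = 20, A_2A_3² = 98.
Since A_2A_3² = 98 ≥ 34 + 20 = 54, the angle opposite A_2A_3 is not acute, so the smallest enclosing circle has A_2A_3 as diameter.
Centre = midpoint of A_2A_3 = (-0.5, 0.5), r² = 98/4 = 24.5.

24.5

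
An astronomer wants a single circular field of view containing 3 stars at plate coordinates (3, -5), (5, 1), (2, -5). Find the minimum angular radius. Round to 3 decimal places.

Call the three points A, B, C in the order given.
Side lengths²: AB² = 40, AC² = 1, BC² = 45.
Since BC² = 45 ≥ 40 + 1 = 41, the angle opposite BC is not acute, so the smallest enclosing circle has BC as diameter.
Centre = midpoint of BC = (3.5, -2), r² = 45/4 = 11.25.
r = √(11.25) ≈ 3.354.

3.354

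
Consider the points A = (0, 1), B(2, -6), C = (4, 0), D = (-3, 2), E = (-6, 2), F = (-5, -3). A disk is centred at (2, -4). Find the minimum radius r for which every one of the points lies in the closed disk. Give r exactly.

10

The required radius is the distance from (2, -4) to the farthest point.
Squared distances: 29, 4, 20, 61, 100, 50.
Maximum is 100, attained at E.
r = √100 = 10.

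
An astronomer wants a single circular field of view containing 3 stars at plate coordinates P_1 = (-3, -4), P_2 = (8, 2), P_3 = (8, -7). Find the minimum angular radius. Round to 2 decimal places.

Side lengths²: P_1P_2² = 157, P_1P_3² = 130, P_2P_3² = 81.
Since P_1P_2² = 157 < 130 + 81 = 211, the triangle is acute, so the smallest enclosing circle is the circumcircle.
Circumcentre = (73/22, -2.5), r² = 10205/242.
r = √(10205/242) ≈ 6.49.

6.49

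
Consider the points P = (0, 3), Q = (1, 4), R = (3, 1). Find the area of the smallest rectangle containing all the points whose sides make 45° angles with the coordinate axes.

5

In coordinates u = x + y, v = x − y the rectangle is axis-aligned; the map (x,y)→(u,v) scales areas by 2.
u-values: 3, 5, 4; range = 5 − 3 = 2.
v-values: -3, -3, 2; range = 2 − (-3) = 5.
Area = (2 × 5) / 2 = 5.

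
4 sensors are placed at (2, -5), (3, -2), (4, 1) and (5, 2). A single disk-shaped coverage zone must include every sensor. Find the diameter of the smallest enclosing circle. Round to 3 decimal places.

7.616

By Welzl's lemma the MEC is supported by two points (diametrically opposite) or three points (on a circumcircle).
The farthest pair is (2, -5)–(5, 2) with squared distance 58. The circle on this segment as diameter has centre (3.5, -1.5) and r² = 58/4 = 14.5.
Check (3, -2): distance² to centre = 0.5 ≤ 14.5, so it lies inside.
All remaining points lie in this disk, and no smaller disk contains both endpoints, so this is the minimum enclosing circle.
Diameter = 2r = 2√(14.5) ≈ 7.616.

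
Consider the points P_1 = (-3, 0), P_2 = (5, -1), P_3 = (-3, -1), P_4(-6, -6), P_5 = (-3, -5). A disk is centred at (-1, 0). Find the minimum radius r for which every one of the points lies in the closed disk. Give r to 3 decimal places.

The required radius is the distance from (-1, 0) to the farthest point.
Squared distances: 4, 37, 5, 61, 29.
Maximum is 61, attained at P_4.
r = √61 ≈ 7.810.

7.810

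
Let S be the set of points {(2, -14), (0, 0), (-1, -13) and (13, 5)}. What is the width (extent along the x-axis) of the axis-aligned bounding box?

max x = 13, min x = -1, so width = 14.

14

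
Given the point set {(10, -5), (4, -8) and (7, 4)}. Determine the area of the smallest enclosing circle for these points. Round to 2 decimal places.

120.17

Call the three points A, B, C in the order given.
Side lengths²: AB² = 45, AC² = 90, BC² = 153.
Since BC² = 153 ≥ 90 + 45 = 135, the angle opposite BC is not acute, so the smallest enclosing circle has BC as diameter.
Centre = midpoint of BC = (5.5, -2), r² = 153/4 = 38.25.
Area = π·r² = π·38.25 ≈ 120.17.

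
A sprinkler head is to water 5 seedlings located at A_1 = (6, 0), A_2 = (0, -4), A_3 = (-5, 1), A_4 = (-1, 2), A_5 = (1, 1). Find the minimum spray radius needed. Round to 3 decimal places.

5.523

By Welzl's lemma the MEC is supported by two points (diametrically opposite) or three points (on a circumcircle).
The farthest pair is A_1–A_3 with squared distance 122. The circle on this segment as diameter has centre (0.5, 0.5) and r² = 122/4 = 30.5.
Check A_2: distance² to centre = 20.5 ≤ 30.5, so it lies inside.
All remaining points lie in this disk, and no smaller disk contains both endpoints, so this is the minimum enclosing circle.
r = √(30.5) ≈ 5.523.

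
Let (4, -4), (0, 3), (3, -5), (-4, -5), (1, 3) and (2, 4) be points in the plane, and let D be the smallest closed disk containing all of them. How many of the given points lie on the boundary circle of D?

3

The minimum enclosing circle of a finite set is fixed by two of the points (as a diameter) or three (as a circumcircle).
The minimum enclosing circle is determined by three boundary points: (4, -4), (-4, -5), (2, 4).
Their circumcentre is (-5/11, -19/22) with r² = 14365/484.
The farthest remaining point (3, -5) is at distance² 14057/484 ≤ 14365/484.
The points at distance exactly r from the centre are (4, -4), (-4, -5), (2, 4) — 3 points.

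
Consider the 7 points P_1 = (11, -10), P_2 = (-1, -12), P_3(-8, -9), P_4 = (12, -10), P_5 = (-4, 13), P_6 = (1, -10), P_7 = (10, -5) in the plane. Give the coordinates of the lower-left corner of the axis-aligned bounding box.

(-8, -12)

x-range [-8, 12], y-range [-12, 13].
The lower-left corner is (-8, -12).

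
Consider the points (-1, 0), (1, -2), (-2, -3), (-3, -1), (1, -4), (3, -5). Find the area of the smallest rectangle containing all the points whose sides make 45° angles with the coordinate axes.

In coordinates u = x + y, v = x − y the rectangle is axis-aligned; the map (x,y)→(u,v) scales areas by 2.
u-values: -1, -1, -5, -4, -3, -2; range = -1 − (-5) = 4.
v-values: -1, 3, 1, -2, 5, 8; range = 8 − (-2) = 10.
Area = (4 × 10) / 2 = 20.

20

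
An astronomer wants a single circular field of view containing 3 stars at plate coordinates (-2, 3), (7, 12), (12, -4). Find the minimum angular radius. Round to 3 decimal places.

Call the three points A, B, C in the order given.
Side lengths²: AB² = 162, AC² = 245, BC² = 281.
Since BC² = 281 < 245 + 162 = 407, the triangle is acute, so the smallest enclosing circle is the circumcircle.
Circumcentre = (41/6, 19/6), r² = 1405/18.
r = √(1405/18) ≈ 8.835.

8.835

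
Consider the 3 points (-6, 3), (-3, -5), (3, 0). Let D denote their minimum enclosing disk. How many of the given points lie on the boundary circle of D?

Call the three points A, B, C in the order given.
Side lengths²: AB² = 73, AC² = 90, BC² = 61.
Since AC² = 90 < 73 + 61 = 134, the triangle is acute, so the smallest enclosing circle is the circumcircle.
Circumcentre = (-85/42, -1/14), r² = 22265/882.
The points at distance exactly r from the centre are (-6, 3), (-3, -5), (3, 0) — 3 points.

3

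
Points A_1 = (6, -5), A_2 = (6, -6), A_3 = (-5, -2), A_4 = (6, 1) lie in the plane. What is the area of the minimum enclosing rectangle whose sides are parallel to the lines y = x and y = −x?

105

In coordinates u = x + y, v = x − y the rectangle is axis-aligned; the map (x,y)→(u,v) scales areas by 2.
u-values: 1, 0, -7, 7; range = 7 − (-7) = 14.
v-values: 11, 12, -3, 5; range = 12 − (-3) = 15.
Area = (14 × 15) / 2 = 105.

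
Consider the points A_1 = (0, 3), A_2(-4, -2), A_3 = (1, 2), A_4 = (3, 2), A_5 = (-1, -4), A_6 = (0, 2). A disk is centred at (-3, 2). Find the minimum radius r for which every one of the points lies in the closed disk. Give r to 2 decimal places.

The required radius is the distance from (-3, 2) to the farthest point.
Squared distances: 10, 17, 16, 36, 40, 9.
Maximum is 40, attained at A_5.
r = √40 ≈ 6.32.

6.32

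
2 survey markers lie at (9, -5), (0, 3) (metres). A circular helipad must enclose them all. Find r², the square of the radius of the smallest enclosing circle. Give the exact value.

36.25

The smallest circle enclosing two points has them as diameter endpoints.
Centre = midpoint = (4.5, -1); r² = |(9, -5)−(0, 3)|²/4 = 145/4 = 36.25.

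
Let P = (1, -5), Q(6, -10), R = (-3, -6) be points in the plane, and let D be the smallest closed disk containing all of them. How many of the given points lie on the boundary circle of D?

Side lengths²: PQ² = 50, PR² = 17, QR² = 97.
Since QR² = 97 ≥ 50 + 17 = 67, the angle opposite QR is not acute, so the smallest enclosing circle has QR as diameter.
Centre = midpoint of QR = (1.5, -8), r² = 97/4 = 24.25.
The points at distance exactly r from the centre are Q, R — 2 points.

2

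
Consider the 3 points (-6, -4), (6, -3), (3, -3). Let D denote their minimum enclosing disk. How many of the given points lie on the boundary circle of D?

Call the three points A, B, C in the order given.
Side lengths²: AB² = 145, AC² = 82, BC² = 9.
Since AB² = 145 ≥ 82 + 9 = 91, the angle opposite AB is not acute, so the smallest enclosing circle has AB as diameter.
Centre = midpoint of AB = (0, -3.5), r² = 145/4 = 36.25.
The points at distance exactly r from the centre are (-6, -4), (6, -3) — 2 points.

2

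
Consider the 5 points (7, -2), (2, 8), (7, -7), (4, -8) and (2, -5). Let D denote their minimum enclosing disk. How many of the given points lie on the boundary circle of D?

3

The minimum enclosing circle of a finite set is fixed by two of the points (as a diameter) or three (as a circumcircle).
The farthest pair is (2, 8)–(4, -8) with squared distance 260. The circle on this segment as diameter has centre (3, 0) and r² = 260/4 = 65.
Check (7, -2): distance² to centre = 20 ≤ 65, so it lies inside.
All remaining points lie in this disk, and no smaller disk contains both endpoints, so this is the minimum enclosing circle.
The points at distance exactly r from the centre are (2, 8), (7, -7), (4, -8) — 3 points.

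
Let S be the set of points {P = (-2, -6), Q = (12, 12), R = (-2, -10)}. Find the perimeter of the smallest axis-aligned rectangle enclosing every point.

72

Width = max x − min x = 12 − (-2) = 14.
Height = max y − min y = 12 − (-10) = 22.
Perimeter = 2(14 + 22) = 72.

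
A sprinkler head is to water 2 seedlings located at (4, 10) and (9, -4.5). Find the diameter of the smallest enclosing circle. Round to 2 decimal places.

The smallest circle enclosing two points has them as diameter endpoints.
Centre = midpoint = (6.5, 2.75); r² = |(4, 10)−(9, -4.5)|²/4 = 235.25/4 = 58.8125.
Diameter = 2r = 2√(58.8125) ≈ 15.34.

15.34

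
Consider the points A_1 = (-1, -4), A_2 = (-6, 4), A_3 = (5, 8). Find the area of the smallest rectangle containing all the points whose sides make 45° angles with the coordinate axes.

117

In coordinates u = x + y, v = x − y the rectangle is axis-aligned; the map (x,y)→(u,v) scales areas by 2.
u-values: -5, -2, 13; range = 13 − (-5) = 18.
v-values: 3, -10, -3; range = 3 − (-10) = 13.
Area = (18 × 13) / 2 = 117.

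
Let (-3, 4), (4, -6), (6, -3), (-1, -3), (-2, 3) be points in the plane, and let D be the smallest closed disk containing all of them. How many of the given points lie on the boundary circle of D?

2

By Welzl's lemma the MEC is supported by two points (diametrically opposite) or three points (on a circumcircle).
The farthest pair is (-3, 4)–(4, -6) with squared distance 149. The circle on this segment as diameter has centre (0.5, -1) and r² = 149/4 = 37.25.
Check (6, -3): distance² to centre = 34.25 ≤ 37.25, so it lies inside.
All remaining points lie in this disk, and no smaller disk contains both endpoints, so this is the minimum enclosing circle.
The points at distance exactly r from the centre are (-3, 4), (4, -6) — 2 points.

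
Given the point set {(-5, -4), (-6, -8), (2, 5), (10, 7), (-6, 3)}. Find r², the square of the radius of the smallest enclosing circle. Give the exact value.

120.25

By Welzl's lemma the MEC is supported by two points (diametrically opposite) or three points (on a circumcircle).
The farthest pair is (-6, -8)–(10, 7) with squared distance 481. The circle on this segment as diameter has centre (2, -0.5) and r² = 481/4 = 120.25.
Check (-5, -4): distance² to centre = 61.25 ≤ 120.25, so it lies inside.
All remaining points lie in this disk, and no smaller disk contains both endpoints, so this is the minimum enclosing circle.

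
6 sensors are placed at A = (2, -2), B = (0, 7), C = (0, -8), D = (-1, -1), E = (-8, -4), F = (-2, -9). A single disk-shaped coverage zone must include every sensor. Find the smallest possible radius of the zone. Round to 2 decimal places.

8.06

The farthest pair is B–F with squared distance 260. The circle on this segment as diameter has centre (-1, -1) and r² = 260/4 = 65.
Check A: distance² to centre = 10 ≤ 65, so it lies inside.
All remaining points lie in this disk, and no smaller disk contains both endpoints, so this is the minimum enclosing circle.
r = √65 ≈ 8.06.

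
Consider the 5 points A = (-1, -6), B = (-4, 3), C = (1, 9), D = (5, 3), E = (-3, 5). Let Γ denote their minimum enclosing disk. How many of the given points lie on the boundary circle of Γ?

The minimum enclosing circle of a finite set is fixed by two of the points (as a diameter) or three (as a circumcircle).
The farthest pair is A–C with squared distance 229. The circle on this segment as diameter has centre (0, 1.5) and r² = 229/4 = 57.25.
Check B: distance² to centre = 18.25 ≤ 57.25, so it lies inside.
All remaining points lie in this disk, and no smaller disk contains both endpoints, so this is the minimum enclosing circle.
The points at distance exactly r from the centre are A, C — 2 points.

2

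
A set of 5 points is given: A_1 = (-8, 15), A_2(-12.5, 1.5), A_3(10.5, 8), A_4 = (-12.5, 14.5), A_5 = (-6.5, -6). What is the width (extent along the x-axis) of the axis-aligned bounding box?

max x = 10.5, min x = -12.5, so width = 23.

23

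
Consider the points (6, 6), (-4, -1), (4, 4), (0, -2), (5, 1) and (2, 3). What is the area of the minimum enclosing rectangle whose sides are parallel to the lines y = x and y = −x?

59.5

In coordinates u = x + y, v = x − y the rectangle is axis-aligned; the map (x,y)→(u,v) scales areas by 2.
u-values: 12, -5, 8, -2, 6, 5; range = 12 − (-5) = 17.
v-values: 0, -3, 0, 2, 4, -1; range = 4 − (-3) = 7.
Area = (17 × 7) / 2 = 59.5.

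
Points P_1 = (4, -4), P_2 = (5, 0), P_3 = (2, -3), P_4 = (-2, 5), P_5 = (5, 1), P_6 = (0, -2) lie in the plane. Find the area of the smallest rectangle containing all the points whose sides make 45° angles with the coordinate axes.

In coordinates u = x + y, v = x − y the rectangle is axis-aligned; the map (x,y)→(u,v) scales areas by 2.
u-values: 0, 5, -1, 3, 6, -2; range = 6 − (-2) = 8.
v-values: 8, 5, 5, -7, 4, 2; range = 8 − (-7) = 15.
Area = (8 × 15) / 2 = 60.

60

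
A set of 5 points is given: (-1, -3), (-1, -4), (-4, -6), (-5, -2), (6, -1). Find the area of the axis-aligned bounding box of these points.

55

x ranges over [-5, 6], width 11.
y ranges over [-6, -1], height 5.
Area = 11 × 5 = 55.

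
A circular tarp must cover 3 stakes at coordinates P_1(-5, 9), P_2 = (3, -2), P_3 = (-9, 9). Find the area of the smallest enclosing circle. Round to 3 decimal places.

208.131

Side lengths²: P_1P_2² = 185, P_1P_3² = 16, P_2P_3² = 265.
Since P_2P_3² = 265 ≥ 185 + 16 = 201, the angle opposite P_2P_3 is not acute, so the smallest enclosing circle has P_2P_3 as diameter.
Centre = midpoint of P_2P_3 = (-3, 3.5), r² = 265/4 = 66.25.
Area = π·r² = π·66.25 ≈ 208.131.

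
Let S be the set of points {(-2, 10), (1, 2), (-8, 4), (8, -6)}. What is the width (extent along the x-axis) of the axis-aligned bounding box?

max x = 8, min x = -8, so width = 16.

16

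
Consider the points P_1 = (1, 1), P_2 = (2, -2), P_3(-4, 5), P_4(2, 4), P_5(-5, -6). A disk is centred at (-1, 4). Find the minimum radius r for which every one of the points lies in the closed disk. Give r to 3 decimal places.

10.770

The required radius is the distance from (-1, 4) to the farthest point.
Squared distances: 13, 45, 10, 9, 116.
Maximum is 116, attained at P_5.
r = √116 ≈ 10.770.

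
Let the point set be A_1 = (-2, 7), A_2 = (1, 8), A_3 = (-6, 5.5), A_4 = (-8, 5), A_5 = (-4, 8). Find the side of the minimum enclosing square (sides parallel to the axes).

The bounding box has width 9 and height 3.
An axis-aligned square enclosing the set must have side ≥ max(width, height).
So the minimum side is max(9, 3) = 9.

9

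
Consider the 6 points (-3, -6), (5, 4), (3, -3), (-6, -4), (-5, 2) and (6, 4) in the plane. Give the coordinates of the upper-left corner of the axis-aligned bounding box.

(-6, 4)

x-range [-6, 6], y-range [-6, 4].
The upper-left corner is (-6, 4).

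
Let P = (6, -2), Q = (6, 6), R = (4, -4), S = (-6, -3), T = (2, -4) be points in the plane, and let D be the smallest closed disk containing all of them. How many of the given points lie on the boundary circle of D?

The minimum enclosing circle of a finite set is fixed by two of the points (as a diameter) or three (as a circumcircle).
The farthest pair is Q–S with squared distance 225. The circle on this segment as diameter has centre (0, 1.5) and r² = 225/4 = 56.25.
Check P: distance² to centre = 48.25 ≤ 56.25, so it lies inside.
All remaining points lie in this disk, and no smaller disk contains both endpoints, so this is the minimum enclosing circle.
The points at distance exactly r from the centre are Q, S — 2 points.

2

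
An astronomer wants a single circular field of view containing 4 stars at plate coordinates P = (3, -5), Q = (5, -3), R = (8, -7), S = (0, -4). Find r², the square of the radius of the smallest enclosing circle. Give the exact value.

18.25

The farthest pair is R–S with squared distance 73. The circle on this segment as diameter has centre (4, -5.5) and r² = 73/4 = 18.25.
Check P: distance² to centre = 1.25 ≤ 18.25, so it lies inside.
All remaining points lie in this disk, and no smaller disk contains both endpoints, so this is the minimum enclosing circle.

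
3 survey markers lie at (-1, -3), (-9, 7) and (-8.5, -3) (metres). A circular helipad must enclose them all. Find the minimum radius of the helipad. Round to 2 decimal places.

6.40

Call the three points A, B, C in the order given.
Side lengths²: AB² = 164, AC² = 56.25, BC² = 100.25.
Since AB² = 164 ≥ 100.25 + 56.25 = 156.5, the angle opposite AB is not acute, so the smallest enclosing circle has AB as diameter.
Centre = midpoint of AB = (-5, 2), r² = 164/4 = 41.
r = √41 ≈ 6.40.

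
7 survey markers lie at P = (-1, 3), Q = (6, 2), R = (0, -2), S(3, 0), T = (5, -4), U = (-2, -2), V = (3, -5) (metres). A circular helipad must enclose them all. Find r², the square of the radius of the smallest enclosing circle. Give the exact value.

A smallest enclosing disk is always determined by at most three of the input points on its boundary.
The minimum enclosing circle is determined by three boundary points: P, Q, V.
Their circumcentre is (27/13, -6/13) with r² = 3625/169.
The farthest remaining point T is at distance² 3560/169 ≤ 3625/169.

3625/169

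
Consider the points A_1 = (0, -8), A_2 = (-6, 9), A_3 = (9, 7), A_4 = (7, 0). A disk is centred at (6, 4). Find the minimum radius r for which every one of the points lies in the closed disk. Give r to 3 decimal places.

13.416

The required radius is the distance from (6, 4) to the farthest point.
Squared distances: 180, 169, 18, 17.
Maximum is 180, attained at A_1.
r = √180 ≈ 13.416.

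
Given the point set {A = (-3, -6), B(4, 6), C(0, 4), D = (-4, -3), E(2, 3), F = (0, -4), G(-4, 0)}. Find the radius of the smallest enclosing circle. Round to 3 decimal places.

6.946

A smallest enclosing disk is always determined by at most three of the input points on its boundary.
The farthest pair is A–B with squared distance 193. The circle on this segment as diameter has centre (0.5, 0) and r² = 193/4 = 48.25.
Check C: distance² to centre = 16.25 ≤ 48.25, so it lies inside.
All remaining points lie in this disk, and no smaller disk contains both endpoints, so this is the minimum enclosing circle.
r = √(48.25) ≈ 6.946.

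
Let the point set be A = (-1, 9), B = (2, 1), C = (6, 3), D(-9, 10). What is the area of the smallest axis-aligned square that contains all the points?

225

The bounding box has width 15 and height 9.
An axis-aligned square enclosing the set must have side ≥ max(width, height).
So the minimum side is max(15, 9) = 15.
Area = 15² = 225.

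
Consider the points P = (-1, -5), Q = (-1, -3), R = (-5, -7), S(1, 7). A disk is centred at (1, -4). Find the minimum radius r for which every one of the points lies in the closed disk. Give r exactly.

11

The required radius is the distance from (1, -4) to the farthest point.
Squared distances: 5, 5, 45, 121.
Maximum is 121, attained at S.
r = √121 = 11.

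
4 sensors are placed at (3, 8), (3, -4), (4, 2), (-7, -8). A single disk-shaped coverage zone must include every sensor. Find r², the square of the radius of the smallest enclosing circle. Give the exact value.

The farthest pair is (3, 8)–(-7, -8) with squared distance 356. The circle on this segment as diameter has centre (-2, 0) and r² = 356/4 = 89.
Check (3, -4): distance² to centre = 41 ≤ 89, so it lies inside.
All remaining points lie in this disk, and no smaller disk contains both endpoints, so this is the minimum enclosing circle.

89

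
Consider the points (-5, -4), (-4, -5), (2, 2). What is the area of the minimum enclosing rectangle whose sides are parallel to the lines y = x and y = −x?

13

In coordinates u = x + y, v = x − y the rectangle is axis-aligned; the map (x,y)→(u,v) scales areas by 2.
u-values: -9, -9, 4; range = 4 − (-9) = 13.
v-values: -1, 1, 0; range = 1 − (-1) = 2.
Area = (13 × 2) / 2 = 13.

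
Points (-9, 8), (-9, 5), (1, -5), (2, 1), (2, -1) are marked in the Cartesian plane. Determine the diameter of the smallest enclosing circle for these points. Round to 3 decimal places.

A smallest enclosing disk is always determined by at most three of the input points on its boundary.
The farthest pair is (-9, 8)–(1, -5) with squared distance 269. The circle on this segment as diameter has centre (-4, 1.5) and r² = 269/4 = 67.25.
Check (-9, 5): distance² to centre = 37.25 ≤ 67.25, so it lies inside.
All remaining points lie in this disk, and no smaller disk contains both endpoints, so this is the minimum enclosing circle.
Diameter = 2r = 2√(67.25) ≈ 16.401.

16.401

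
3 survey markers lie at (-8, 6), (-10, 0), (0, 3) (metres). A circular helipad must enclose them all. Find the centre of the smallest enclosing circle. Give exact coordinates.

(-91/18, 91/54)

Call the three points A, B, C in the order given.
Side lengths²: AB² = 40, AC² = 73, BC² = 109.
Since BC² = 109 < 73 + 40 = 113, the triangle is acute, so the smallest enclosing circle is the circumcircle.
Circumcentre = (-91/18, 91/54), r² = 39785/1458.
Centre = (-91/18, 91/54).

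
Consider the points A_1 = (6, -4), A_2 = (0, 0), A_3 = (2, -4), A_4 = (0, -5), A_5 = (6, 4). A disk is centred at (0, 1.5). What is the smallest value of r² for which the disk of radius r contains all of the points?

66.25

The required radius is the distance from (0, 1.5) to the farthest point.
Squared distances: 66.25, 2.25, 34.25, 42.25, 42.25.
Maximum is 66.25, attained at A_1.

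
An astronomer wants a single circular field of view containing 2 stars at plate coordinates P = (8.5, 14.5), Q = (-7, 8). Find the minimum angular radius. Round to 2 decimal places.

The smallest circle enclosing two points has them as diameter endpoints.
Centre = midpoint = (0.75, 11.25); r² = |PQ|²/4 = 282.5/4 = 70.625.
r = √(70.625) ≈ 8.40.

8.40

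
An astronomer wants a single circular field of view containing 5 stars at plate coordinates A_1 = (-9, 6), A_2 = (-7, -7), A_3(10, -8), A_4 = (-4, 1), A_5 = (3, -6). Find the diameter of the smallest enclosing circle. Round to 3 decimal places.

23.601

By Welzl's lemma the MEC is supported by two points (diametrically opposite) or three points (on a circumcircle).
The farthest pair is A_1–A_3 with squared distance 557. The circle on this segment as diameter has centre (0.5, -1) and r² = 557/4 = 139.25.
Check A_2: distance² to centre = 92.25 ≤ 139.25, so it lies inside.
All remaining points lie in this disk, and no smaller disk contains both endpoints, so this is the minimum enclosing circle.
Diameter = 2r = 2√(139.25) ≈ 23.601.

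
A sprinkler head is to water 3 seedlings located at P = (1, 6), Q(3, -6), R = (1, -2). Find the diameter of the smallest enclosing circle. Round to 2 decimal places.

12.17

Side lengths²: PQ² = 148, PR² = 64, QR² = 20.
Since PQ² = 148 ≥ 64 + 20 = 84, the angle opposite PQ is not acute, so the smallest enclosing circle has PQ as diameter.
Centre = midpoint of PQ = (2, 0), r² = 148/4 = 37.
Diameter = 2r = 2√37 ≈ 12.17.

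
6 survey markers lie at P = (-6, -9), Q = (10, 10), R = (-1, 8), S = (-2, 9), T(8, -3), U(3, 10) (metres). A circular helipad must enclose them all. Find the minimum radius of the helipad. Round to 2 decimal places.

12.42

A smallest enclosing disk is always determined by at most three of the input points on its boundary.
The farthest pair is P–Q with squared distance 617. The circle on this segment as diameter has centre (2, 0.5) and r² = 617/4 = 154.25.
Check R: distance² to centre = 65.25 ≤ 154.25, so it lies inside.
All remaining points lie in this disk, and no smaller disk contains both endpoints, so this is the minimum enclosing circle.
r = √(154.25) ≈ 12.42.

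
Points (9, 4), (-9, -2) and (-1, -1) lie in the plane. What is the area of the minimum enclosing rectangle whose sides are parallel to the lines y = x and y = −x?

144

In coordinates u = x + y, v = x − y the rectangle is axis-aligned; the map (x,y)→(u,v) scales areas by 2.
u-values: 13, -11, -2; range = 13 − (-11) = 24.
v-values: 5, -7, 0; range = 5 − (-7) = 12.
Area = (24 × 12) / 2 = 144.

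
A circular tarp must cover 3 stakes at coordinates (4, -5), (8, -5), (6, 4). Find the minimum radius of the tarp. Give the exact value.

Call the three points A, B, C in the order given.
Side lengths²: AB² = 16, AC² = 85, BC² = 85.
Since BC² = 85 < 85 + 16 = 101, the triangle is acute, so the smallest enclosing circle is the circumcircle.
Circumcentre = (6, -13/18), r² = 7225/324.
r = √(7225/324) = 85/18.

85/18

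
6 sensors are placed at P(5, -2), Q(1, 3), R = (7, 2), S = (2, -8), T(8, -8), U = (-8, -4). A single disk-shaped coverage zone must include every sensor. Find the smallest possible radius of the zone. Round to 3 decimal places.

8.582

The minimum enclosing circle is determined by three boundary points: R, T, U.
Their circumcentre is (15/26, -48/13) with r² = 49793/676.
The farthest remaining point Q is at distance² 30397/676 ≤ 49793/676.
r = √(49793/676) ≈ 8.582.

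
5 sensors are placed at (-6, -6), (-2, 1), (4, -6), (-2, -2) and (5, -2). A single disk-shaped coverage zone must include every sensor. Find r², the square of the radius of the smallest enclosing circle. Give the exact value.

A smallest enclosing disk is always determined by at most three of the input points on its boundary.
The farthest pair is (-6, -6)–(5, -2) with squared distance 137. The circle on this segment as diameter has centre (-0.5, -4) and r² = 137/4 = 34.25.
Check (-2, 1): distance² to centre = 27.25 ≤ 34.25, so it lies inside.
All remaining points lie in this disk, and no smaller disk contains both endpoints, so this is the minimum enclosing circle.

34.25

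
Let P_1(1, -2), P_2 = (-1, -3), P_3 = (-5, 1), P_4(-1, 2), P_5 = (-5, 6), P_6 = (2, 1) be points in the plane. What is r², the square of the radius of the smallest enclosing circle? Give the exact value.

12125/484

The minimum enclosing circle is determined by three boundary points: P_1, P_2, P_5.
Their circumcentre is (-24/11, 41/22) with r² = 12125/484.
The farthest remaining point P_6 is at distance² 8825/484 ≤ 12125/484.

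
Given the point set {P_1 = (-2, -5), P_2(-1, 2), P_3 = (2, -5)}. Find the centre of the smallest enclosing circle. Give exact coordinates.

Side lengths²: P_1P_2² = 50, P_1P_3² = 16, P_2P_3² = 58.
Since P_2P_3² = 58 < 50 + 16 = 66, the triangle is acute, so the smallest enclosing circle is the circumcircle.
Circumcentre = (0, -12/7), r² = 725/49.
Centre = (0, -12/7).

(0, -12/7)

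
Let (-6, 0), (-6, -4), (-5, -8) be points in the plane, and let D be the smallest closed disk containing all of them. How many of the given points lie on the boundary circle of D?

Call the three points A, B, C in the order given.
Side lengths²: AB² = 16, AC² = 65, BC² = 17.
Since AC² = 65 ≥ 17 + 16 = 33, the angle opposite AC is not acute, so the smallest enclosing circle has AC as diameter.
Centre = midpoint of AC = (-5.5, -4), r² = 65/4 = 16.25.
The points at distance exactly r from the centre are (-6, 0), (-5, -8) — 2 points.

2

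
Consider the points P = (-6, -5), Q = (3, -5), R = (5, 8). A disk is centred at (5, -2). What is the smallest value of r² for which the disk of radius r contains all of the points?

The required radius is the distance from (5, -2) to the farthest point.
Squared distances: 130, 13, 100.
Maximum is 130, attained at P.

130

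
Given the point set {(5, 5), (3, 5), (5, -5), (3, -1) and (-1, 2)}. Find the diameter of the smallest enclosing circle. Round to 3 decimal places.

10.308

The minimum enclosing circle is determined by three boundary points: (5, 5), (5, -5), (-1, 2).
Their circumcentre is (3.75, 0) with r² = 26.5625.
The farthest remaining point (3, 5) is at distance² 25.5625 ≤ 26.5625.
Diameter = 2r = 2√(26.5625) ≈ 10.308.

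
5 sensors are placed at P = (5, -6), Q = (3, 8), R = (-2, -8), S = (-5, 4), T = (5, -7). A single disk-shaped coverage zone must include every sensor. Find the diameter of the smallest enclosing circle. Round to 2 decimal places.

16.76

The minimum enclosing circle of a finite set is fixed by two of the points (as a diameter) or three (as a circumcircle).
The farthest pair is Q–R with squared distance 281. The circle on this segment as diameter has centre (0.5, 0) and r² = 281/4 = 70.25.
Check P: distance² to centre = 56.25 ≤ 70.25, so it lies inside.
All remaining points lie in this disk, and no smaller disk contains both endpoints, so this is the minimum enclosing circle.
Diameter = 2r = 2√(70.25) ≈ 16.76.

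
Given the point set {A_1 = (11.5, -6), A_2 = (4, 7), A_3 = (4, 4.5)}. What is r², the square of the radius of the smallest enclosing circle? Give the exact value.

Side lengths²: A_1A_2² = 225.25, A_1A_3² = 166.5, A_2A_3² = 6.25.
Since A_1A_2² = 225.25 ≥ 166.5 + 6.25 = 172.75, the angle opposite A_1A_2 is not acute, so the smallest enclosing circle has A_1A_2 as diameter.
Centre = midpoint of A_1A_2 = (7.75, 0.5), r² = 225.25/4 = 56.3125.

56.3125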